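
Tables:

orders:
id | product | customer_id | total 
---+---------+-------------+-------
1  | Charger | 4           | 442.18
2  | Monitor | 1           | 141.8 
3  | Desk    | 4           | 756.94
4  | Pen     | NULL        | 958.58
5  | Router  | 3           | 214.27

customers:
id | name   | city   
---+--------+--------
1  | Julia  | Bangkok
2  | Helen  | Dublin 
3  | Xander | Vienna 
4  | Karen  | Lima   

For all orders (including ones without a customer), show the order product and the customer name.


LEFT JOIN keeps every row from orders (the left table); where customer_id has no match in customers, the customer columns become NULL. Walk through each order:
  - order 1 (Charger): customer_id=4 -> matches Karen
  - order 2 (Monitor): customer_id=1 -> matches Julia
  - order 3 (Desk): customer_id=4 -> matches Karen
  - order 4 (Pen): customer_id=NULL, no match -> kept with NULL
  - order 5 (Router): customer_id=3 -> matches Xander
All 5 rows appear; 1 has NULL customer.

SQL:
SELECT a.product, b.name AS customer
FROM orders a
LEFT JOIN customers b ON a.customer_id = b.id

Result:
product | customer
--------+---------
Charger | Karen   
Monitor | Julia   
Desk    | Karen   
Pen     | NULL    
Router  | Xander  


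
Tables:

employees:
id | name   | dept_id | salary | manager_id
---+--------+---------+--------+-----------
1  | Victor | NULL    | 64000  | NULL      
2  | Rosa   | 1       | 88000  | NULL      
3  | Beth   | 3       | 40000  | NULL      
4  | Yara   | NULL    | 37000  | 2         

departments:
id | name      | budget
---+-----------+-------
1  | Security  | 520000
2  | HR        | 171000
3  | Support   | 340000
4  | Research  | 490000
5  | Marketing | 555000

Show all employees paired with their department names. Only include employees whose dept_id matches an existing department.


INNER JOIN keeps only employees rows whose dept_id matches an id in departments. Walk through each employee:
  - employee 1 (Victor): dept_id=NULL, no match -> dropped
  - employee 2 (Rosa): dept_id=1 -> matches Security
  - employee 3 (Beth): dept_id=3 -> matches Support
  - employee 4 (Yara): dept_id=NULL, no match -> dropped
So 2 of 4 rows are dropped.

SQL:
SELECT a.name, b.name AS department
FROM employees a
INNER JOIN departments b ON a.dept_id = b.id

Result:
name | department
-----+-----------
Rosa | Security  
Beth | Support   


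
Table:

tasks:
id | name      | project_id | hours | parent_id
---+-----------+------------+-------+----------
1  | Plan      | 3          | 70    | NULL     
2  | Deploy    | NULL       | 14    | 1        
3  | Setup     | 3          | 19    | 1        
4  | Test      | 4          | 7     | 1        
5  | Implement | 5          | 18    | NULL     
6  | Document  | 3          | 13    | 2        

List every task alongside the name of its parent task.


This is a self-join: tasks is joined to a second copy of itself, matching each row's parent_id to another row's id. Use LEFT JOIN so rows with parent_id=NULL are kept.
  - task 1 (Plan): parent_id=NULL -> NULL
  - task 2 (Deploy): parent_id=1 -> Plan
  - task 3 (Setup): parent_id=1 -> Plan
  - task 4 (Test): parent_id=1 -> Plan
  - task 5 (Implement): parent_id=NULL -> NULL
  - task 6 (Document): parent_id=2 -> Deploy

SQL:
SELECT a.name AS item, b.name AS parent
FROM tasks a
LEFT JOIN tasks b ON a.parent_id = b.id

Result:
item      | parent
----------+-------
Plan      | NULL  
Deploy    | Plan  
Setup     | Plan  
Test      | Plan  
Implement | NULL  
Document  | Deploy


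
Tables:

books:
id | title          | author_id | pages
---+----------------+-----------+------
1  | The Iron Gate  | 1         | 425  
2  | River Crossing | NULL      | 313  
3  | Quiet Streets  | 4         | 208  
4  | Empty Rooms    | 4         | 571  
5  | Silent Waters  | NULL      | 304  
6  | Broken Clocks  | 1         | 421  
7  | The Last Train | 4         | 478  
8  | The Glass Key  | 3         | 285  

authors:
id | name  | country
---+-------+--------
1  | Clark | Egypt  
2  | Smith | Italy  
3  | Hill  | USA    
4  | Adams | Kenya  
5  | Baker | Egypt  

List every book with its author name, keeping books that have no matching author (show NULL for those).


LEFT JOIN keeps every row from books (the left table); where author_id has no match in authors, the author columns become NULL. Walk through each book:
  - book 1 (The Iron Gate): author_id=1 -> matches Clark
  - book 2 (River Crossing): author_id=NULL, no match -> kept with NULL
  - book 3 (Quiet Streets): author_id=4 -> matches Adams
  - book 4 (Empty Rooms): author_id=4 -> matches Adams
  - book 5 (Silent Waters): author_id=NULL, no match -> kept with NULL
  - book 6 (Broken Clocks): author_id=1 -> matches Clark
  - book 7 (The Last Train): author_id=4 -> matches Adams
  - book 8 (The Glass Key): author_id=3 -> matches Hill
All 8 rows appear; 2 have NULL author.

SQL:
SELECT a.title, b.name AS author
FROM books a
LEFT JOIN authors b ON a.author_id = b.id

Result:
title          | author
---------------+-------
The Iron Gate  | Clark 
River Crossing | NULL  
Quiet Streets  | Adams 
Empty Rooms    | Adams 
Silent Waters  | NULL  
Broken Clocks  | Clark 
The Last Train | Adams 
The Glass Key  | Hill  


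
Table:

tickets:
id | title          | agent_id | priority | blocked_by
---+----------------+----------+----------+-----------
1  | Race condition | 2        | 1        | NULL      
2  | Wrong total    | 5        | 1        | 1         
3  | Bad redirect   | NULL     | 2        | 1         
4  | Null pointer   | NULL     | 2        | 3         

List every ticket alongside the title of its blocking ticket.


This is a self-join: tickets is joined to a second copy of itself, matching each row's blocked_by to another row's id. Use LEFT JOIN so rows with blocked_by=NULL are kept.
  - ticket 1 (Race condition): blocked_by=NULL -> NULL
  - ticket 2 (Wrong total): blocked_by=1 -> Race condition
  - ticket 3 (Bad redirect): blocked_by=1 -> Race condition
  - ticket 4 (Null pointer): blocked_by=3 -> Bad redirect

SQL:
SELECT a.title AS item, b.title AS blocked_by
FROM tickets a
LEFT JOIN tickets b ON a.blocked_by = b.id

Result:
item           | blocked_by    
---------------+---------------
Race condition | NULL          
Wrong total    | Race condition
Bad redirect   | Race condition
Null pointer   | Bad redirect  


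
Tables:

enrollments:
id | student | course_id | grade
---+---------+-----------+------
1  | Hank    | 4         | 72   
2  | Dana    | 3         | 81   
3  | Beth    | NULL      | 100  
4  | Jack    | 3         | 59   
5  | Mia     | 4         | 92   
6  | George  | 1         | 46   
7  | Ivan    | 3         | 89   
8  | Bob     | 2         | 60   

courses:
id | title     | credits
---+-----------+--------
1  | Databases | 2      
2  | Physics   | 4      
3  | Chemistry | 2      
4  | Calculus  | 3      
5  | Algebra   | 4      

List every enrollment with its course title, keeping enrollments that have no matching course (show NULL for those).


LEFT JOIN keeps every row from enrollments (the left table); where course_id has no match in courses, the course columns become NULL. Walk through each enrollment:
  - enrollment 1 (Hank): course_id=4 -> matches Calculus
  - enrollment 2 (Dana): course_id=3 -> matches Chemistry
  - enrollment 3 (Beth): course_id=NULL, no match -> kept with NULL
  - enrollment 4 (Jack): course_id=3 -> matches Chemistry
  - enrollment 5 (Mia): course_id=4 -> matches Calculus
  - enrollment 6 (George): course_id=1 -> matches Databases
  - enrollment 7 (Ivan): course_id=3 -> matches Chemistry
  - enrollment 8 (Bob): course_id=2 -> matches Physics
All 8 rows appear; 1 has NULL course.

SQL:
SELECT a.student, b.title AS course
FROM enrollments a
LEFT JOIN courses b ON a.course_id = b.id

Result:
student | course   
--------+----------
Hank    | Calculus 
Dana    | Chemistry
Beth    | NULL     
Jack    | Chemistry
Mia     | Calculus 
George  | Databases
Ivan    | Chemistry
Bob     | Physics  


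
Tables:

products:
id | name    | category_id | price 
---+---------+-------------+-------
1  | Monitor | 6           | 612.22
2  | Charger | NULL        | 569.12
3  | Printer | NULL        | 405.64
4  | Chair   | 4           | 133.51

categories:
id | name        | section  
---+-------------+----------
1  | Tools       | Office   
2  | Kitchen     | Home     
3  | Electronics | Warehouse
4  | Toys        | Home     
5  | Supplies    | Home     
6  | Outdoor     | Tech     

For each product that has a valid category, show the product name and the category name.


INNER JOIN keeps only products rows whose category_id matches an id in categories. Walk through each product:
  - product 1 (Monitor): category_id=6 -> matches Outdoor
  - product 2 (Charger): category_id=NULL, no match -> dropped
  - product 3 (Printer): category_id=NULL, no match -> dropped
  - product 4 (Chair): category_id=4 -> matches Toys
So 2 of 4 rows are dropped.

SQL:
SELECT a.name, b.name AS category
FROM products a
INNER JOIN categories b ON a.category_id = b.id

Result:
name    | category
--------+---------
Monitor | Outdoor 
Chair   | Toys    


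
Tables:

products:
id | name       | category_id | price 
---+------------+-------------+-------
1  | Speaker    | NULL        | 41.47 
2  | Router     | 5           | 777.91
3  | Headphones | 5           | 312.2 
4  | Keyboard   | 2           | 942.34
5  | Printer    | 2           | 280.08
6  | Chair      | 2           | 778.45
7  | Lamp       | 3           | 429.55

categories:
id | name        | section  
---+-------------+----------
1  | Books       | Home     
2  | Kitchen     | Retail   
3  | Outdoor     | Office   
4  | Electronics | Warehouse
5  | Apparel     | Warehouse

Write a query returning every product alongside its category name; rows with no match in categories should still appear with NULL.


LEFT JOIN keeps every row from products (the left table); where category_id has no match in categories, the category columns become NULL. Walk through each product:
  - product 1 (Speaker): category_id=NULL, no match -> kept with NULL
  - product 2 (Router): category_id=5 -> matches Apparel
  - product 3 (Headphones): category_id=5 -> matches Apparel
  - product 4 (Keyboard): category_id=2 -> matches Kitchen
  - product 5 (Printer): category_id=2 -> matches Kitchen
  - product 6 (Chair): category_id=2 -> matches Kitchen
  - product 7 (Lamp): category_id=3 -> matches Outdoor
All 7 rows appear; 1 has NULL category.

SQL:
SELECT a.name, b.name AS category
FROM products a
LEFT JOIN categories b ON a.category_id = b.id

Result:
name       | category
-----------+---------
Speaker    | NULL    
Router     | Apparel 
Headphones | Apparel 
Keyboard   | Kitchen 
Printer    | Kitchen 
Chair      | Kitchen 
Lamp       | Outdoor 


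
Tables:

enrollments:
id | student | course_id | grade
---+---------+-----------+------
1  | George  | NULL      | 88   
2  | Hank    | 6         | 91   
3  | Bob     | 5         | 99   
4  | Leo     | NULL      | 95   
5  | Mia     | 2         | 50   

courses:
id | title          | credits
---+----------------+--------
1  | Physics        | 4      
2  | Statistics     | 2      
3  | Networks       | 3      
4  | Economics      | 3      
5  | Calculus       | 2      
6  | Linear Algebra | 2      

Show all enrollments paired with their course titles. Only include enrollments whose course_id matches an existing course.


INNER JOIN keeps only enrollments rows whose course_id matches an id in courses. Walk through each enrollment:
  - enrollment 1 (George): course_id=NULL, no match -> dropped
  - enrollment 2 (Hank): course_id=6 -> matches Linear Algebra
  - enrollment 3 (Bob): course_id=5 -> matches Calculus
  - enrollment 4 (Leo): course_id=NULL, no match -> dropped
  - enrollment 5 (Mia): course_id=2 -> matches Statistics
So 2 of 5 rows are dropped.

SQL:
SELECT a.student, b.title AS course
FROM enrollments a
INNER JOIN courses b ON a.course_id = b.id

Result:
student | course        
--------+---------------
Hank    | Linear Algebra
Bob     | Calculus      
Mia     | Statistics    


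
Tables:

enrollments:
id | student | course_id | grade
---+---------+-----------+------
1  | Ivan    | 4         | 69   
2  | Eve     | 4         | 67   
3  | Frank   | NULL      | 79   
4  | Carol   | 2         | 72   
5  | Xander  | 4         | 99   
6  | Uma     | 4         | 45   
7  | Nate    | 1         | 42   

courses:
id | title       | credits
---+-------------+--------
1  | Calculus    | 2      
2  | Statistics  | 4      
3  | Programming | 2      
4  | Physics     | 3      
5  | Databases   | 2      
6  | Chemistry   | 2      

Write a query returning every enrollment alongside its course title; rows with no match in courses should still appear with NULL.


LEFT JOIN keeps every row from enrollments (the left table); where course_id has no match in courses, the course columns become NULL. Walk through each enrollment:
  - enrollment 1 (Ivan): course_id=4 -> matches Physics
  - enrollment 2 (Eve): course_id=4 -> matches Physics
  - enrollment 3 (Frank): course_id=NULL, no match -> kept with NULL
  - enrollment 4 (Carol): course_id=2 -> matches Statistics
  - enrollment 5 (Xander): course_id=4 -> matches Physics
  - enrollment 6 (Uma): course_id=4 -> matches Physics
  - enrollment 7 (Nate): course_id=1 -> matches Calculus
All 7 rows appear; 1 has NULL course.

SQL:
SELECT a.student, b.title AS course
FROM enrollments a
LEFT JOIN courses b ON a.course_id = b.id

Result:
student | course    
--------+-----------
Ivan    | Physics   
Eve     | Physics   
Frank   | NULL      
Carol   | Statistics
Xander  | Physics   
Uma     | Physics   
Nate    | Calculus  


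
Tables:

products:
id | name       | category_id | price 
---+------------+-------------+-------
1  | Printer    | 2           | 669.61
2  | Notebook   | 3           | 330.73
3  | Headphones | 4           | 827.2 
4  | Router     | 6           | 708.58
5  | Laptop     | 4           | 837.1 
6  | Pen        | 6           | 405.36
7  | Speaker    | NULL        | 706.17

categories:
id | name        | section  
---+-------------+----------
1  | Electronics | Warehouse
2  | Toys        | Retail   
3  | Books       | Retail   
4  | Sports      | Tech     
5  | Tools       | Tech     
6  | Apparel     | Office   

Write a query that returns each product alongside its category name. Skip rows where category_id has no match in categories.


INNER JOIN keeps only products rows whose category_id matches an id in categories. Walk through each product:
  - product 1 (Printer): category_id=2 -> matches Toys
  - product 2 (Notebook): category_id=3 -> matches Books
  - product 3 (Headphones): category_id=4 -> matches Sports
  - product 4 (Router): category_id=6 -> matches Apparel
  - product 5 (Laptop): category_id=4 -> matches Sports
  - product 6 (Pen): category_id=6 -> matches Apparel
  - product 7 (Speaker): category_id=NULL, no match -> dropped
So 1 of 7 rows is dropped.

SQL:
SELECT a.name, b.name AS category
FROM products a
INNER JOIN categories b ON a.category_id = b.id

Result:
name       | category
-----------+---------
Printer    | Toys    
Notebook   | Books   
Headphones | Sports  
Router     | Apparel 
Laptop     | Sports  
Pen        | Apparel 


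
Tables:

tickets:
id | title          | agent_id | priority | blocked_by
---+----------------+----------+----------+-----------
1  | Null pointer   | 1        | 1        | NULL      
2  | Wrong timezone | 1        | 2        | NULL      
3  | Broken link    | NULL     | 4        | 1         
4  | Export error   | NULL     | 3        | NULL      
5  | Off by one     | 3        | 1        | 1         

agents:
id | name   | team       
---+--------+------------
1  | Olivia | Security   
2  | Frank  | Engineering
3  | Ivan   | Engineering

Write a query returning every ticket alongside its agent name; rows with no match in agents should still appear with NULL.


LEFT JOIN keeps every row from tickets (the left table); where agent_id has no match in agents, the agent columns become NULL. Walk through each ticket:
  - ticket 1 (Null pointer): agent_id=1 -> matches Olivia
  - ticket 2 (Wrong timezone): agent_id=1 -> matches Olivia
  - ticket 3 (Broken link): agent_id=NULL, no match -> kept with NULL
  - ticket 4 (Export error): agent_id=NULL, no match -> kept with NULL
  - ticket 5 (Off by one): agent_id=3 -> matches Ivan
All 5 rows appear; 2 have NULL agent.

SQL:
SELECT a.title, b.name AS agent
FROM tickets a
LEFT JOIN agents b ON a.agent_id = b.id

Result:
title          | agent 
---------------+-------
Null pointer   | Olivia
Wrong timezone | Olivia
Broken link    | NULL  
Export error   | NULL  
Off by one     | Ivan  


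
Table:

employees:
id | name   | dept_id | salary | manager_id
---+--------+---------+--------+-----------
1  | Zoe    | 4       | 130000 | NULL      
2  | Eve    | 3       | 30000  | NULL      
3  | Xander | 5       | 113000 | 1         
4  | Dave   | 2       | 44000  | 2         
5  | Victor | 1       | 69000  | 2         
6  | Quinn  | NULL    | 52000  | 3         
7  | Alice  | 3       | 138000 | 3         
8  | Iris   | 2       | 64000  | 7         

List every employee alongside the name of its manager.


This is a self-join: employees is joined to a second copy of itself, matching each row's manager_id to another row's id. Use LEFT JOIN so rows with manager_id=NULL are kept.
  - employee 1 (Zoe): manager_id=NULL -> NULL
  - employee 2 (Eve): manager_id=NULL -> NULL
  - employee 3 (Xander): manager_id=1 -> Zoe
  - employee 4 (Dave): manager_id=2 -> Eve
  - employee 5 (Victor): manager_id=2 -> Eve
  - employee 6 (Quinn): manager_id=3 -> Xander
  - employee 7 (Alice): manager_id=3 -> Xander
  - employee 8 (Iris): manager_id=7 -> Alice

SQL:
SELECT a.name AS item, b.name AS manager
FROM employees a
LEFT JOIN employees b ON a.manager_id = b.id

Result:
item   | manager
-------+--------
Zoe    | NULL   
Eve    | NULL   
Xander | Zoe    
Dave   | Eve    
Victor | Eve    
Quinn  | Xander 
Alice  | Xander 
Iris   | Alice  


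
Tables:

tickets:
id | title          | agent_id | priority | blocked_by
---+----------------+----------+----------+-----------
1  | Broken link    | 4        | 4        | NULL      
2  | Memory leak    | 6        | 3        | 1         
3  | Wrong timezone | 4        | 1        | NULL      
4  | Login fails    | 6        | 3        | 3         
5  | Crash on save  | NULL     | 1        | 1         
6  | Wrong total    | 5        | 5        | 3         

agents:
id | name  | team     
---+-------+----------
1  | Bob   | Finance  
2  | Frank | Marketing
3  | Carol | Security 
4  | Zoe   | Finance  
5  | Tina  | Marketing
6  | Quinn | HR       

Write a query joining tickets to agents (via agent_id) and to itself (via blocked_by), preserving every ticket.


Two LEFT JOINs from the same base table tickets: one to agents via agent_id, one to tickets itself via blocked_by. Both are LEFT so every ticket is preserved.
Match against agents:
  - ticket 1 (Broken link): agent_id=4 -> matches Zoe
  - ticket 2 (Memory leak): agent_id=6 -> matches Quinn
  - ticket 3 (Wrong timezone): agent_id=4 -> matches Zoe
  - ticket 4 (Login fails): agent_id=6 -> matches Quinn
  - ticket 5 (Crash on save): agent_id=NULL, no match -> kept with NULL
  - ticket 6 (Wrong total): agent_id=5 -> matches Tina
Match against tickets (self):
  - ticket 1 (Broken link): blocked_by=NULL -> NULL
  - ticket 2 (Memory leak): blocked_by=1 -> Broken link
  - ticket 3 (Wrong timezone): blocked_by=NULL -> NULL
  - ticket 4 (Login fails): blocked_by=3 -> Wrong timezone
  - ticket 5 (Crash on save): blocked_by=1 -> Broken link
  - ticket 6 (Wrong total): blocked_by=3 -> Wrong timezone

SQL:
SELECT a.title, b.name AS agent, c.title AS blocked_by
FROM tickets a
LEFT JOIN agents b ON a.agent_id = b.id
LEFT JOIN tickets c ON a.blocked_by = c.id

Result:
title          | agent | blocked_by    
---------------+-------+---------------
Broken link    | Zoe   | NULL          
Memory leak    | Quinn | Broken link   
Wrong timezone | Zoe   | NULL          
Login fails    | Quinn | Wrong timezone
Crash on save  | NULL  | Broken link   
Wrong total    | Tina  | Wrong timezone


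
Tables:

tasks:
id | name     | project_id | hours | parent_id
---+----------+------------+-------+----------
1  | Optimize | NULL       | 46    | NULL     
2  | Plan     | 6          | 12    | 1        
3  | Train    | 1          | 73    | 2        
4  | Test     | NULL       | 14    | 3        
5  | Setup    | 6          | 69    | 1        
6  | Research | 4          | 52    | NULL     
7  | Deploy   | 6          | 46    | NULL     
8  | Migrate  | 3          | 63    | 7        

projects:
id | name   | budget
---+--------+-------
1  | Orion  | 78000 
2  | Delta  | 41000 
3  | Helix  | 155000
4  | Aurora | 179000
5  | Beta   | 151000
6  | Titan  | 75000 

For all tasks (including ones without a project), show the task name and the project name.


LEFT JOIN keeps every row from tasks (the left table); where project_id has no match in projects, the project columns become NULL. Walk through each task:
  - task 1 (Optimize): project_id=NULL, no match -> kept with NULL
  - task 2 (Plan): project_id=6 -> matches Titan
  - task 3 (Train): project_id=1 -> matches Orion
  - task 4 (Test): project_id=NULL, no match -> kept with NULL
  - task 5 (Setup): project_id=6 -> matches Titan
  - task 6 (Research): project_id=4 -> matches Aurora
  - task 7 (Deploy): project_id=6 -> matches Titan
  - task 8 (Migrate): project_id=3 -> matches Helix
All 8 rows appear; 2 have NULL project.

SQL:
SELECT a.name, b.name AS project
FROM tasks a
LEFT JOIN projects b ON a.project_id = b.id

Result:
name     | project
---------+--------
Optimize | NULL   
Plan     | Titan  
Train    | Orion  
Test     | NULL   
Setup    | Titan  
Research | Aurora 
Deploy   | Titan  
Migrate  | Helix  


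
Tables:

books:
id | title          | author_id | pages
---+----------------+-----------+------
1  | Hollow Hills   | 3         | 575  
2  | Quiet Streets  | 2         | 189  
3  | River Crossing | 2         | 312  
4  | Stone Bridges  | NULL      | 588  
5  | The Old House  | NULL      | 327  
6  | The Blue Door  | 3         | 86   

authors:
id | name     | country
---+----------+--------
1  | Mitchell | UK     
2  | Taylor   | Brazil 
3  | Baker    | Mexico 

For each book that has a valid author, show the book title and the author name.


INNER JOIN keeps only books rows whose author_id matches an id in authors. Walk through each book:
  - book 1 (Hollow Hills): author_id=3 -> matches Baker
  - book 2 (Quiet Streets): author_id=2 -> matches Taylor
  - book 3 (River Crossing): author_id=2 -> matches Taylor
  - book 4 (Stone Bridges): author_id=NULL, no match -> dropped
  - book 5 (The Old House): author_id=NULL, no match -> dropped
  - book 6 (The Blue Door): author_id=3 -> matches Baker
So 2 of 6 rows are dropped.

SQL:
SELECT a.title, b.name AS author
FROM books a
INNER JOIN authors b ON a.author_id = b.id

Result:
title          | author
---------------+-------
Hollow Hills   | Baker 
Quiet Streets  | Taylor
River Crossing | Taylor
The Blue Door  | Baker 


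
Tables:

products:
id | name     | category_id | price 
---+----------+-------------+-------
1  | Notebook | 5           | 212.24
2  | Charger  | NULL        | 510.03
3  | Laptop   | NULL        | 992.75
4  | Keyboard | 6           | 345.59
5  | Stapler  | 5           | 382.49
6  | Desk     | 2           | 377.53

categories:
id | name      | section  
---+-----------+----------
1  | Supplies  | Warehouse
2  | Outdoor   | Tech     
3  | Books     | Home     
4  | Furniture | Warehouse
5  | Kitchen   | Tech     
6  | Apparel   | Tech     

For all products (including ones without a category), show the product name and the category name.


LEFT JOIN keeps every row from products (the left table); where category_id has no match in categories, the category columns become NULL. Walk through each product:
  - product 1 (Notebook): category_id=5 -> matches Kitchen
  - product 2 (Charger): category_id=NULL, no match -> kept with NULL
  - product 3 (Laptop): category_id=NULL, no match -> kept with NULL
  - product 4 (Keyboard): category_id=6 -> matches Apparel
  - product 5 (Stapler): category_id=5 -> matches Kitchen
  - product 6 (Desk): category_id=2 -> matches Outdoor
All 6 rows appear; 2 have NULL category.

SQL:
SELECT a.name, b.name AS category
FROM products a
LEFT JOIN categories b ON a.category_id = b.id

Result:
name     | category
---------+---------
Notebook | Kitchen 
Charger  | NULL    
Laptop   | NULL    
Keyboard | Apparel 
Stapler  | Kitchen 
Desk     | Outdoor 


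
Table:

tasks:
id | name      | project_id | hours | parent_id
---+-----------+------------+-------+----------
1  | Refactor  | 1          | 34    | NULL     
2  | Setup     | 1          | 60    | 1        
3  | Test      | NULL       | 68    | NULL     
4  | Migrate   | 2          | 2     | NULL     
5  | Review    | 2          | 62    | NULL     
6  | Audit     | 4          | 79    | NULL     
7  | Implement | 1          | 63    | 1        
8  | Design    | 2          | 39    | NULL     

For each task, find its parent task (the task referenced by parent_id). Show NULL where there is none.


This is a self-join: tasks is joined to a second copy of itself, matching each row's parent_id to another row's id. Use LEFT JOIN so rows with parent_id=NULL are kept.
  - task 1 (Refactor): parent_id=NULL -> NULL
  - task 2 (Setup): parent_id=1 -> Refactor
  - task 3 (Test): parent_id=NULL -> NULL
  - task 4 (Migrate): parent_id=NULL -> NULL
  - task 5 (Review): parent_id=NULL -> NULL
  - task 6 (Audit): parent_id=NULL -> NULL
  - task 7 (Implement): parent_id=1 -> Refactor
  - task 8 (Design): parent_id=NULL -> NULL

SQL:
SELECT a.name AS item, b.name AS parent
FROM tasks a
LEFT JOIN tasks b ON a.parent_id = b.id

Result:
item      | parent  
----------+---------
Refactor  | NULL    
Setup     | Refactor
Test      | NULL    
Migrate   | NULL    
Review    | NULL    
Audit     | NULL    
Implement | Refactor
Design    | NULL    


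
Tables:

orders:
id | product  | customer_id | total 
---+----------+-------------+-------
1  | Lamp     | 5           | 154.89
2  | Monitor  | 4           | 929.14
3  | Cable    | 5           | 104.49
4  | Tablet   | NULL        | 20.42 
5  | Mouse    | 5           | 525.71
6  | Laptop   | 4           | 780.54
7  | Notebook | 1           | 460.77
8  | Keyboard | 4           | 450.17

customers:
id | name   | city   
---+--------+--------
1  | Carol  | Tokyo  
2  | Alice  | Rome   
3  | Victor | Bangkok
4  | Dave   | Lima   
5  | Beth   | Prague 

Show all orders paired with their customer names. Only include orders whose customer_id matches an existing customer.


INNER JOIN keeps only orders rows whose customer_id matches an id in customers. Walk through each order:
  - order 1 (Lamp): customer_id=5 -> matches Beth
  - order 2 (Monitor): customer_id=4 -> matches Dave
  - order 3 (Cable): customer_id=5 -> matches Beth
  - order 4 (Tablet): customer_id=NULL, no match -> dropped
  - order 5 (Mouse): customer_id=5 -> matches Beth
  - order 6 (Laptop): customer_id=4 -> matches Dave
  - order 7 (Notebook): customer_id=1 -> matches Carol
  - order 8 (Keyboard): customer_id=4 -> matches Dave
So 1 of 8 rows is dropped.

SQL:
SELECT a.product, b.name AS customer
FROM orders a
INNER JOIN customers b ON a.customer_id = b.id

Result:
product  | customer
---------+---------
Lamp     | Beth    
Monitor  | Dave    
Cable    | Beth    
Mouse    | Beth    
Laptop   | Dave    
Notebook | Carol   
Keyboard | Dave    


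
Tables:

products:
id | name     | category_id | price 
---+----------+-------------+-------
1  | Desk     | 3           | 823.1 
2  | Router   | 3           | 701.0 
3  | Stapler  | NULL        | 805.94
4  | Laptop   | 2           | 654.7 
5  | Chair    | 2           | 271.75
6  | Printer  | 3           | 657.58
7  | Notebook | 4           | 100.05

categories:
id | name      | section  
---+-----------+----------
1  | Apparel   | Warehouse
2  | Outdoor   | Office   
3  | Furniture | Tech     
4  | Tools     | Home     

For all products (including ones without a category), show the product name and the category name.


LEFT JOIN keeps every row from products (the left table); where category_id has no match in categories, the category columns become NULL. Walk through each product:
  - product 1 (Desk): category_id=3 -> matches Furniture
  - product 2 (Router): category_id=3 -> matches Furniture
  - product 3 (Stapler): category_id=NULL, no match -> kept with NULL
  - product 4 (Laptop): category_id=2 -> matches Outdoor
  - product 5 (Chair): category_id=2 -> matches Outdoor
  - product 6 (Printer): category_id=3 -> matches Furniture
  - product 7 (Notebook): category_id=4 -> matches Tools
All 7 rows appear; 1 has NULL category.

SQL:
SELECT a.name, b.name AS category
FROM products a
LEFT JOIN categories b ON a.category_id = b.id

Result:
name     | category 
---------+----------
Desk     | Furniture
Router   | Furniture
Stapler  | NULL     
Laptop   | Outdoor  
Chair    | Outdoor  
Printer  | Furniture
Notebook | Tools    


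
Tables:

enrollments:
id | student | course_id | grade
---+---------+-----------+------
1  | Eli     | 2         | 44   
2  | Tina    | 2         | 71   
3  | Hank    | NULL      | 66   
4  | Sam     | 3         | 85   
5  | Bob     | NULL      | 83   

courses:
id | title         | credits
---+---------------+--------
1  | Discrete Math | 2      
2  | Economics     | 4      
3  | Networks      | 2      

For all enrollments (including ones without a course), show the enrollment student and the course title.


LEFT JOIN keeps every row from enrollments (the left table); where course_id has no match in courses, the course columns become NULL. Walk through each enrollment:
  - enrollment 1 (Eli): course_id=2 -> matches Economics
  - enrollment 2 (Tina): course_id=2 -> matches Economics
  - enrollment 3 (Hank): course_id=NULL, no match -> kept with NULL
  - enrollment 4 (Sam): course_id=3 -> matches Networks
  - enrollment 5 (Bob): course_id=NULL, no match -> kept with NULL
All 5 rows appear; 2 have NULL course.

SQL:
SELECT a.student, b.title AS course
FROM enrollments a
LEFT JOIN courses b ON a.course_id = b.id

Result:
student | course   
--------+----------
Eli     | Economics
Tina    | Economics
Hank    | NULL     
Sam     | Networks 
Bob     | NULL     


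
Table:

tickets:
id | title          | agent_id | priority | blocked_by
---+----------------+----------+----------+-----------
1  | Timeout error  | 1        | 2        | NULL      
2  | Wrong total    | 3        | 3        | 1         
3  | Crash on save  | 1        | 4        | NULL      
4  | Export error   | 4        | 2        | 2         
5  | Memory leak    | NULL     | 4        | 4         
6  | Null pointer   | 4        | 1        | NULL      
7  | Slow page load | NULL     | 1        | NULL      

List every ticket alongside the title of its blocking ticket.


This is a self-join: tickets is joined to a second copy of itself, matching each row's blocked_by to another row's id. Use LEFT JOIN so rows with blocked_by=NULL are kept.
  - ticket 1 (Timeout error): blocked_by=NULL -> NULL
  - ticket 2 (Wrong total): blocked_by=1 -> Timeout error
  - ticket 3 (Crash on save): blocked_by=NULL -> NULL
  - ticket 4 (Export error): blocked_by=2 -> Wrong total
  - ticket 5 (Memory leak): blocked_by=4 -> Export error
  - ticket 6 (Null pointer): blocked_by=NULL -> NULL
  - ticket 7 (Slow page load): blocked_by=NULL -> NULL

SQL:
SELECT a.title AS item, b.title AS blocked_by
FROM tickets a
LEFT JOIN tickets b ON a.blocked_by = b.id

Result:
item           | blocked_by   
---------------+--------------
Timeout error  | NULL         
Wrong total    | Timeout error
Crash on save  | NULL         
Export error   | Wrong total  
Memory leak    | Export error 
Null pointer   | NULL         
Slow page load | NULL         


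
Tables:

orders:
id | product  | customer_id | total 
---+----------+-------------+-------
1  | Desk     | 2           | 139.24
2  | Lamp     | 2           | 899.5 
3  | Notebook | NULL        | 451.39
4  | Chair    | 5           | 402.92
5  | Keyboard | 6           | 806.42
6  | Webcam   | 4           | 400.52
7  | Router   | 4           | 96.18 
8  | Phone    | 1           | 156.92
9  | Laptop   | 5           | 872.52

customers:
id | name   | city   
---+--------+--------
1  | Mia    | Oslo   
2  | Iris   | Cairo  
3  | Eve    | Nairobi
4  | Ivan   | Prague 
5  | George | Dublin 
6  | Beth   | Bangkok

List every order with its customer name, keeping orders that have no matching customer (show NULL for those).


LEFT JOIN keeps every row from orders (the left table); where customer_id has no match in customers, the customer columns become NULL. Walk through each order:
  - order 1 (Desk): customer_id=2 -> matches Iris
  - order 2 (Lamp): customer_id=2 -> matches Iris
  - order 3 (Notebook): customer_id=NULL, no match -> kept with NULL
  - order 4 (Chair): customer_id=5 -> matches George
  - order 5 (Keyboard): customer_id=6 -> matches Beth
  - order 6 (Webcam): customer_id=4 -> matches Ivan
  - order 7 (Router): customer_id=4 -> matches Ivan
  - order 8 (Phone): customer_id=1 -> matches Mia
  - order 9 (Laptop): customer_id=5 -> matches George
All 9 rows appear; 1 has NULL customer.

SQL:
SELECT a.product, b.name AS customer
FROM orders a
LEFT JOIN customers b ON a.customer_id = b.id

Result:
product  | customer
---------+---------
Desk     | Iris    
Lamp     | Iris    
Notebook | NULL    
Chair    | George  
Keyboard | Beth    
Webcam   | Ivan    
Router   | Ivan    
Phone    | Mia     
Laptop   | George  


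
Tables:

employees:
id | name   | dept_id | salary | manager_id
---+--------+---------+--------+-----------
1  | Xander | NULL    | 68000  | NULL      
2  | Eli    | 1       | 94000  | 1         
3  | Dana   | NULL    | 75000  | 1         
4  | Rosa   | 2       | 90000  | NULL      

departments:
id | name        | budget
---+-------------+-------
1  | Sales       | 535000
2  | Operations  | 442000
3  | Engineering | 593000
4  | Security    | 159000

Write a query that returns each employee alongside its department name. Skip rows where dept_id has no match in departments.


INNER JOIN keeps only employees rows whose dept_id matches an id in departments. Walk through each employee:
  - employee 1 (Xander): dept_id=NULL, no match -> dropped
  - employee 2 (Eli): dept_id=1 -> matches Sales
  - employee 3 (Dana): dept_id=NULL, no match -> dropped
  - employee 4 (Rosa): dept_id=2 -> matches Operations
So 2 of 4 rows are dropped.

SQL:
SELECT a.name, b.name AS department
FROM employees a
INNER JOIN departments b ON a.dept_id = b.id

Result:
name | department
-----+-----------
Eli  | Sales     
Rosa | Operations


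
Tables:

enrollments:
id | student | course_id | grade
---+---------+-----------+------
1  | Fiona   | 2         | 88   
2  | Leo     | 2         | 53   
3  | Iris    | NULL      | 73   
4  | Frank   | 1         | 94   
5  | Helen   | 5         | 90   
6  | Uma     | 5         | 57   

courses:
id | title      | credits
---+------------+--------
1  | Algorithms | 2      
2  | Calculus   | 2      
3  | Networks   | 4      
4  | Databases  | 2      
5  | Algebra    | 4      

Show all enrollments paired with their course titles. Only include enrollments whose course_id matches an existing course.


INNER JOIN keeps only enrollments rows whose course_id matches an id in courses. Walk through each enrollment:
  - enrollment 1 (Fiona): course_id=2 -> matches Calculus
  - enrollment 2 (Leo): course_id=2 -> matches Calculus
  - enrollment 3 (Iris): course_id=NULL, no match -> dropped
  - enrollment 4 (Frank): course_id=1 -> matches Algorithms
  - enrollment 5 (Helen): course_id=5 -> matches Algebra
  - enrollment 6 (Uma): course_id=5 -> matches Algebra
So 1 of 6 rows is dropped.

SQL:
SELECT a.student, b.title AS course
FROM enrollments a
INNER JOIN courses b ON a.course_id = b.id

Result:
student | course    
--------+-----------
Fiona   | Calculus  
Leo     | Calculus  
Frank   | Algorithms
Helen   | Algebra   
Uma     | Algebra   


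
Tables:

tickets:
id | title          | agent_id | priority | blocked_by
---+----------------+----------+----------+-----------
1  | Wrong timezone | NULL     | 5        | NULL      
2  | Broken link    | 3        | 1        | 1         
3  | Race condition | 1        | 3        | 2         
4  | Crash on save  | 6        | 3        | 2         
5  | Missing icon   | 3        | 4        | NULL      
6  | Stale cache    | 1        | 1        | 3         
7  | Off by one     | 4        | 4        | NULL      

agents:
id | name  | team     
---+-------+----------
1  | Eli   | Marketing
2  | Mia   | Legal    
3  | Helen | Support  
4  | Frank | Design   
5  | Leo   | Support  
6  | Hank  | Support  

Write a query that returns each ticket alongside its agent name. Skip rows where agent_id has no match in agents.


INNER JOIN keeps only tickets rows whose agent_id matches an id in agents. Walk through each ticket:
  - ticket 1 (Wrong timezone): agent_id=NULL, no match -> dropped
  - ticket 2 (Broken link): agent_id=3 -> matches Helen
  - ticket 3 (Race condition): agent_id=1 -> matches Eli
  - ticket 4 (Crash on save): agent_id=6 -> matches Hank
  - ticket 5 (Missing icon): agent_id=3 -> matches Helen
  - ticket 6 (Stale cache): agent_id=1 -> matches Eli
  - ticket 7 (Off by one): agent_id=4 -> matches Frank
So 1 of 7 rows is dropped.

SQL:
SELECT a.title, b.name AS agent
FROM tickets a
INNER JOIN agents b ON a.agent_id = b.id

Result:
title          | agent
---------------+------
Broken link    | Helen
Race condition | Eli  
Crash on save  | Hank 
Missing icon   | Helen
Stale cache    | Eli  
Off by one     | Frank


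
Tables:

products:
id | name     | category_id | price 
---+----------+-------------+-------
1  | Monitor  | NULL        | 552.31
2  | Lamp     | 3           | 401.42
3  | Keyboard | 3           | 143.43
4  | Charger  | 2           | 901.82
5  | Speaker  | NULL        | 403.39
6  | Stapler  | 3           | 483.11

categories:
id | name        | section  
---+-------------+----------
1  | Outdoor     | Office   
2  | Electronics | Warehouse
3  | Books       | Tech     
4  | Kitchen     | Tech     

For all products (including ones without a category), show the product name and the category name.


LEFT JOIN keeps every row from products (the left table); where category_id has no match in categories, the category columns become NULL. Walk through each product:
  - product 1 (Monitor): category_id=NULL, no match -> kept with NULL
  - product 2 (Lamp): category_id=3 -> matches Books
  - product 3 (Keyboard): category_id=3 -> matches Books
  - product 4 (Charger): category_id=2 -> matches Electronics
  - product 5 (Speaker): category_id=NULL, no match -> kept with NULL
  - product 6 (Stapler): category_id=3 -> matches Books
All 6 rows appear; 2 have NULL category.

SQL:
SELECT a.name, b.name AS category
FROM products a
LEFT JOIN categories b ON a.category_id = b.id

Result:
name     | category   
---------+------------
Monitor  | NULL       
Lamp     | Books      
Keyboard | Books      
Charger  | Electronics
Speaker  | NULL       
Stapler  | Books      


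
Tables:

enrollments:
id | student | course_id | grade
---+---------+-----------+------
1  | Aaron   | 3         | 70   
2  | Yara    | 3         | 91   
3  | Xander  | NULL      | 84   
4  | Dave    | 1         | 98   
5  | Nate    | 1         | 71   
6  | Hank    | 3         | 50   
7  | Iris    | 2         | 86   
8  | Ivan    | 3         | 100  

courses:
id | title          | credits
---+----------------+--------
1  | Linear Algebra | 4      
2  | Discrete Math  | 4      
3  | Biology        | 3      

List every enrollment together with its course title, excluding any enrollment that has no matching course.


INNER JOIN keeps only enrollments rows whose course_id matches an id in courses. Walk through each enrollment:
  - enrollment 1 (Aaron): course_id=3 -> matches Biology
  - enrollment 2 (Yara): course_id=3 -> matches Biology
  - enrollment 3 (Xander): course_id=NULL, no match -> dropped
  - enrollment 4 (Dave): course_id=1 -> matches Linear Algebra
  - enrollment 5 (Nate): course_id=1 -> matches Linear Algebra
  - enrollment 6 (Hank): course_id=3 -> matches Biology
  - enrollment 7 (Iris): course_id=2 -> matches Discrete Math
  - enrollment 8 (Ivan): course_id=3 -> matches Biology
So 1 of 8 rows is dropped.

SQL:
SELECT a.student, b.title AS course
FROM enrollments a
INNER JOIN courses b ON a.course_id = b.id

Result:
student | course        
--------+---------------
Aaron   | Biology       
Yara    | Biology       
Dave    | Linear Algebra
Nate    | Linear Algebra
Hank    | Biology       
Iris    | Discrete Math 
Ivan    | Biology       
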